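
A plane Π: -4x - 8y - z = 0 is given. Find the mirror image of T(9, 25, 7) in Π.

λ = (n·T − d)/|n|² = (-243 − 0)/81 = -3.
Reflection = T − 2λn = (9, 25, 7) − (-6)·(-4, -8, -1) = (-15, -23, 1).

(-15, -23, 1)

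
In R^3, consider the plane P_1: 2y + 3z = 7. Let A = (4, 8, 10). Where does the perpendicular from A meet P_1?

(4, 2, 1)

Foot = A − λn with λ = (n·A − d)/|n|² = (46 − 7)/13 = 3.
Foot = (4, 8, 10) − 3·(0, 2, 3) = (4, 2, 1).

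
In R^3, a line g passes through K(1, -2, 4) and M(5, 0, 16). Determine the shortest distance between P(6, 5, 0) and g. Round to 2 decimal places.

9.42

A direction vector for g is M − K = (4, 2, 12).
Taking (1, -2, 4) on g with direction v = (4, 2, 12): w = P − (1, -2, 4) = (5, 7, -4), and w × v = (92, -76, -18).
Distance = |w × v| / |v| = √14564 / √164 ≈ 9.42.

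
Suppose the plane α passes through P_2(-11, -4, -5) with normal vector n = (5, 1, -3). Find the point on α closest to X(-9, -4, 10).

(-4, -3, 7)

α: n·r = n·P_2 gives 5x + y - 3z = -44.
Foot = X − λn with λ = (n·X − d)/|n|² = (-79 − (-44))/35 = -1.
Foot = (-9, -4, 10) − (-1)·(5, 1, -3) = (-4, -3, 7).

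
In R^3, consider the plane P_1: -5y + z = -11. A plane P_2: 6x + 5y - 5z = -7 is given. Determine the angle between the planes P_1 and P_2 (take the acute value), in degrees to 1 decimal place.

cos θ = |n₁·n₂| / (|n₁||n₂|) = |-30| / (√26 · √86).
θ = arccos(0.63443) ≈ 50.6°.

50.6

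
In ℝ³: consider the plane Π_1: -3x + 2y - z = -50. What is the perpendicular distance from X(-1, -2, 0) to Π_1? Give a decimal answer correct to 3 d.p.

n·X − d = (-3)·(-1) + (2)·(-2) + (-1)·(0) − (-50) = 49; |n| = √14.
Distance = |49| / √14 = 49/√14 ≈ 13.096.

13.096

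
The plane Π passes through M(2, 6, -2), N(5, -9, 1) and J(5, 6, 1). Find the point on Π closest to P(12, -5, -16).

MN = (3, -15, 3), MJ = (3, 0, 3); a normal to Π is MN × MJ = (-45, 0, 45).
Using M: Π has equation -45x + 45z = -180.
Foot = P − λn with λ = (n·P − d)/|n|² = (-1260 − (-180))/4050 = -4/15.
Foot = (12, -5, -16) − (-4/15)·(-45, 0, 45) = (0, -5, -4).

(0, -5, -4)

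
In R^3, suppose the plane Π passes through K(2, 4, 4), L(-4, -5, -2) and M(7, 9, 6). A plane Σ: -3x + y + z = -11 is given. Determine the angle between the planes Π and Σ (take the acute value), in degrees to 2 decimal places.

KL = (-6, -9, -6), KM = (5, 5, 2); a normal to Π is KL × KM = (12, -18, 15).
Using K: Π has equation 12x - 18y + 15z = 12.
cos θ = |n₁·n₂| / (|n₁||n₂|) = |-39| / (√693 · √11).
θ = arccos(0.44669) ≈ 63.47°.

63.47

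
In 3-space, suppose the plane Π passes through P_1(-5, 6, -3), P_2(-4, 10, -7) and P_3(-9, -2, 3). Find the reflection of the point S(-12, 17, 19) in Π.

P_1P_2 = (1, 4, -4), P_1P_3 = (-4, -8, 6); a normal to Π is P_1P_2 × P_1P_3 = (-8, 10, 8).
Using P_1: Π has equation -8x + 10y + 8z = 76.
λ = (n·S − d)/|n|² = (418 − 76)/228 = 3/2.
Reflection = S − 2λn = (-12, 17, 19) − 3·(-8, 10, 8) = (12, -13, -5).

(12, -13, -5)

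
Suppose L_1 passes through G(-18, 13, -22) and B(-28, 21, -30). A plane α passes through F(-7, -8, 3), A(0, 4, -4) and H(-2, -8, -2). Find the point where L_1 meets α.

A direction vector for L_1 is B − G = (-10, 8, -8).
FA = (7, 12, -7), FH = (5, 0, -5); a normal to α is FA × FH = (-60, 0, -60).
Using F: α has equation -60x - 60z = 240.
Substitute r = (-18, 13, -22) + t(-10, 8, -8) into the plane: 2400 + 1080t = 240, so t = -2.
Intersection: (-18, 13, -22) + (-2)·(-10, 8, -8) = (2, -3, -6).

(2, -3, -6)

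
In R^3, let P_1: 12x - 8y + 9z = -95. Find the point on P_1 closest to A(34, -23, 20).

Foot = A − λn with λ = (n·A − d)/|n|² = (772 − (-95))/289 = 3.
Foot = (34, -23, 20) − 3·(12, -8, 9) = (-2, 1, -7).

(-2, 1, -7)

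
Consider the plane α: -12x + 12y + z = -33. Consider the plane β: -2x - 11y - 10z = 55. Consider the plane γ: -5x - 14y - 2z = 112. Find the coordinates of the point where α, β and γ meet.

(-4, -7, 3)

Solving the 3×3 linear system -12x + 12y + z = -33, -2x - 11y - 10z = 55, -5x - 14y - 2z = 112 (e.g. by elimination or Cramer's rule, determinant = 1941) gives (-4, -7, 3).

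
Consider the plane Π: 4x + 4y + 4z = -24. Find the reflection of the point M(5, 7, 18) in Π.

(-19, -17, -6)

λ = (n·M − d)/|n|² = (120 − (-24))/48 = 3.
Reflection = M − 2λn = (5, 7, 18) − 6·(4, 4, 4) = (-19, -17, -6).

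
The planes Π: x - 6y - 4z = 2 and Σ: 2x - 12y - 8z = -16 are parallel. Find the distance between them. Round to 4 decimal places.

Rescale Σ by 1/2: x - 6y - 4z = -8. Then distance = |2 − (-8)| / √53 ≈ 1.3736.

1.3736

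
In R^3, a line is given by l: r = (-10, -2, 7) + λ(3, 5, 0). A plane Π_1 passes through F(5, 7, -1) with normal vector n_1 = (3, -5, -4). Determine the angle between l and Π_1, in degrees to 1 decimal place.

Π_1: n_1·r = n_1·F gives 3x - 5y - 4z = -16.
sin θ = |n·v| / (|n||v|) = |-16| / (√50 · √34) = 0.38806.
θ ≈ 22.8°.

22.8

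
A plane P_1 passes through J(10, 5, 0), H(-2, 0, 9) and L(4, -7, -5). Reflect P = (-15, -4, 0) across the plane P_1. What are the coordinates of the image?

JH = (-12, -5, 9), JL = (-6, -12, -5); a normal to P_1 is JH × JL = (133, -114, 114).
Using J: P_1 has equation 133x - 114y + 114z = 760.
λ = (n·P − d)/|n|² = (-1539 − 760)/43681 = -1/19.
Reflection = P − 2λn = (-15, -4, 0) − (-2/19)·(133, -114, 114) = (-1, -16, 12).

(-1, -16, 12)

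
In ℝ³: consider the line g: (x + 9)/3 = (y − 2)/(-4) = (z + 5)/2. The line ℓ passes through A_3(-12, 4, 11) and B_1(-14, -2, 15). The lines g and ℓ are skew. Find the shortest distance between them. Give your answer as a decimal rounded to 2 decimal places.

14.16

g has direction (3, -4, 2) through (-9, 2, -5).
A direction vector for ℓ is B_1 − A_3 = (-2, -6, 4).
Common perpendicular direction n = (3, -4, 2) × (-2, -6, 4) = (-4, -16, -26).
With w = (-12, 4, 11) − (-9, 2, -5) = (-3, 2, 16), w · n = -436.
Distance = |w · n| / |n| = |-436| / √948 ≈ 14.16.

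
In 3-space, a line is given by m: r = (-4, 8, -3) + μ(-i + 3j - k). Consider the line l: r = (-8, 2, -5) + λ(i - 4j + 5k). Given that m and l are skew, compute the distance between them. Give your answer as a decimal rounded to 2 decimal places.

5.96

Common perpendicular direction n = (-1, 3, -1) × (1, -4, 5) = (11, 4, 1).
With w = (-8, 2, -5) − (-4, 8, -3) = (-4, -6, -2), w · n = -70.
Distance = |w · n| / |n| = |-70| / √138 ≈ 5.96.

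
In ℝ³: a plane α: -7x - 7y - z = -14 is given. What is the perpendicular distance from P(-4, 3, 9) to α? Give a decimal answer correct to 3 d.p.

1.206

n·P − d = (-7)·(-4) + (-7)·(3) + (-1)·(9) − (-14) = 12; |n| = √99.
Distance = |12| / √99 = 12/√99 ≈ 1.206.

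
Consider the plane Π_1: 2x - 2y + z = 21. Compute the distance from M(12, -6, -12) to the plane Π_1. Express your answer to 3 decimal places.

1.000

n·M − d = (2)·(12) + (-2)·(-6) + (1)·(-12) − 21 = 3; |n| = √9.
Distance = |3| / √9 = 3/√9 ≈ 1.000.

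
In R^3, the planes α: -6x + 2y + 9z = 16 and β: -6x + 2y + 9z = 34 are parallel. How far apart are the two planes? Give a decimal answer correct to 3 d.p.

1.636

Same normal n = (-6, 2, 9) with |n| = √121; distance = |16 − 34| / |n| = 18/√121 ≈ 1.636.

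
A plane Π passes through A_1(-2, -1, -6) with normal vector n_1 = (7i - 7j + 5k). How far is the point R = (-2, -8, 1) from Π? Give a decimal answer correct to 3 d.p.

7.574

Π: n_1·r = n_1·A_1 gives 7x - 7y + 5z = -37.
n·R − d = (7)·(-2) + (-7)·(-8) + (5)·(1) − (-37) = 84; |n| = √123.
Distance = |84| / √123 = 84/√123 ≈ 7.574.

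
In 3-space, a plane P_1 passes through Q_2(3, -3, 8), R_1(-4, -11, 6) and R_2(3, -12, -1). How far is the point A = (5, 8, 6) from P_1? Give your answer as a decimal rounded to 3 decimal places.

Q_2R_1 = (-7, -8, -2), Q_2R_2 = (0, -9, -9); a normal to P_1 is Q_2R_1 × Q_2R_2 = (54, -63, 63).
Using Q_2: P_1 has equation 54x - 63y + 63z = 855.
n·A − d = (54)·(5) + (-63)·(8) + (63)·(6) − 855 = -711; |n| = √10854.
Distance = |-711| / √10854 = 711/√10854 ≈ 6.825.

6.825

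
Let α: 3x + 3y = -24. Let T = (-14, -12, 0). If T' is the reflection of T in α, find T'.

λ = (n·T − d)/|n|² = (-78 − (-24))/18 = -3.
Reflection = T − 2λn = (-14, -12, 0) − (-6)·(3, 3, 0) = (4, 6, 0).

(4, 6, 0)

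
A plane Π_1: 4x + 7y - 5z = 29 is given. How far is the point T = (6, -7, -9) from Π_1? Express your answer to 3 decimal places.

0.949

n·T − d = (4)·(6) + (7)·(-7) + (-5)·(-9) − 29 = -9; |n| = √90.
Distance = |-9| / √90 = 9/√90 ≈ 0.949.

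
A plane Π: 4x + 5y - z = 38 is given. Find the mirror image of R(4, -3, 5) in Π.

(12, 7, 3)

λ = (n·R − d)/|n|² = (-4 − 38)/42 = -1.
Reflection = R − 2λn = (4, -3, 5) − (-2)·(4, 5, -1) = (12, 7, 3).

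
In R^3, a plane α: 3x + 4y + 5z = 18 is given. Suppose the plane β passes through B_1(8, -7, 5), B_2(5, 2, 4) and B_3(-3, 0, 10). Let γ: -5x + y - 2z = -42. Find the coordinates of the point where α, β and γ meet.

(3, -9, 9)

B_1B_2 = (-3, 9, -1), B_1B_3 = (-11, 7, 5); a normal to β is B_1B_2 × B_1B_3 = (52, 26, 78).
Using B_1: β has equation 52x + 26y + 78z = 624.
Solving the 3×3 linear system 3x + 4y + 5z = 18, 52x + 26y + 78z = 624, -5x + y - 2z = -42 (e.g. by elimination or Cramer's rule, determinant = -624) gives (3, -9, 9).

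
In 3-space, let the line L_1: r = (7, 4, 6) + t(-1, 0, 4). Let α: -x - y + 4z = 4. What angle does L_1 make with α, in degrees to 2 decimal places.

sin θ = |n·v| / (|n||v|) = |17| / (√18 · √17) = 0.97183.
θ ≈ 76.37°.

76.37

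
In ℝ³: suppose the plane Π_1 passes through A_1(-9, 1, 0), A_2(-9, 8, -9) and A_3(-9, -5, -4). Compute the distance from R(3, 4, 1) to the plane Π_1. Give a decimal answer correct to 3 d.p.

12.000

A_1A_2 = (0, 7, -9), A_1A_3 = (0, -6, -4); a normal to Π_1 is A_1A_2 × A_1A_3 = (-82, 0, 0).
Using A_1: Π_1 has equation -82x = 738.
n·R − d = (-82)·(3) + (0)·(4) + (0)·(1) − 738 = -984; |n| = √6724.
Distance = |-984| / √6724 = 984/√6724 ≈ 12.000.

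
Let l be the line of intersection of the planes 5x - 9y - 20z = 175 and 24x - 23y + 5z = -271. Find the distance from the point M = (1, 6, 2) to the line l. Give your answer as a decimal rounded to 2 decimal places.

Direction of l: (5, -9, -20) × (24, -23, 5) = (-505, -505, 101).
A point on l: solving the two plane equations with x = -4 gives (-4, 5, -12).
Taking (-4, 5, -12) on l with direction v = (-505, -505, 101): w = M − (-4, 5, -12) = (5, 1, 14), and w × v = (7171, -7575, -2020).
Distance = |w × v| / |v| = √112884266 / √520251 ≈ 14.73.

14.73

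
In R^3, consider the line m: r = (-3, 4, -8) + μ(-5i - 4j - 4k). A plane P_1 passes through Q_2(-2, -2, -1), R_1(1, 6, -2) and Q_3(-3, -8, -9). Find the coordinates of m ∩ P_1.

(2, 8, -4)

Q_2R_1 = (3, 8, -1), Q_2Q_3 = (-1, -6, -8); a normal to P_1 is Q_2R_1 × Q_2Q_3 = (-70, 25, -10).
Using Q_2: P_1 has equation -70x + 25y - 10z = 100.
Substitute r = (-3, 4, -8) + t(-5, -4, -4) into the plane: 390 + 290t = 100, so t = -1.
Intersection: (-3, 4, -8) + (-1)·(-5, -4, -4) = (2, 8, -4).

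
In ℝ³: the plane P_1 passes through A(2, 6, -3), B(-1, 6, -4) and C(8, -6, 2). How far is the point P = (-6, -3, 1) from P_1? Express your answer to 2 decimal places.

AB = (-3, 0, -1), AC = (6, -12, 5); a normal to P_1 is AB × AC = (-12, 9, 36).
Using A: P_1 has equation -12x + 9y + 36z = -78.
n·P − d = (-12)·(-6) + (9)·(-3) + (36)·(1) − (-78) = 159; |n| = √1521.
Distance = |159| / √1521 = 159/√1521 ≈ 4.08.

4.08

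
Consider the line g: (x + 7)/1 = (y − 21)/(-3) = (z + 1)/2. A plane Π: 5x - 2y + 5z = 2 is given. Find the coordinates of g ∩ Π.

g has direction (1, -3, 2) through (-7, 21, -1).
Substitute r = (-7, 21, -1) + t(1, -3, 2) into the plane: -82 + 21t = 2, so t = 4.
Intersection: (-7, 21, -1) + 4·(1, -3, 2) = (-3, 9, 7).

(-3, 9, 7)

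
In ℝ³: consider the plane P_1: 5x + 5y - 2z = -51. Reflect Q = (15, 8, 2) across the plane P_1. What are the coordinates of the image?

λ = (n·Q − d)/|n|² = (111 − (-51))/54 = 3.
Reflection = Q − 2λn = (15, 8, 2) − 6·(5, 5, -2) = (-15, -22, 14).

(-15, -22, 14)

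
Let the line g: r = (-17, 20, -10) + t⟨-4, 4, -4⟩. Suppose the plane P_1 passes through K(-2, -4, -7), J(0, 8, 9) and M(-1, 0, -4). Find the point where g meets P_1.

KJ = (2, 12, 16), KM = (1, 4, 3); a normal to P_1 is KJ × KM = (-28, 10, -4).
Using K: P_1 has equation -28x + 10y - 4z = 44.
Substitute r = (-17, 20, -10) + t(-4, 4, -4) into the plane: 716 + 168t = 44, so t = -4.
Intersection: (-17, 20, -10) + (-4)·(-4, 4, -4) = (-1, 4, 6).

(-1, 4, 6)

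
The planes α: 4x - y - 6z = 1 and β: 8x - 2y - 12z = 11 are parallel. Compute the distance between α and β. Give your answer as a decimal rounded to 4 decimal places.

0.6181

Rescale β by 1/2: 4x - y - 6z = 11/2. Then distance = |1 − (11/2)| / √53 ≈ 0.6181.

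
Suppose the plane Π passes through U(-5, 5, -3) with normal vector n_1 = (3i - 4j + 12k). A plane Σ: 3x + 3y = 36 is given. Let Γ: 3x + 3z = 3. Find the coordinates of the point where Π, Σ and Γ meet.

Π: n_1·r = n_1·U gives 3x - 4y + 12z = -71.
Solving the 3×3 linear system 3x - 4y + 12z = -71, 3x + 3y = 36, 3x + 3z = 3 (e.g. by elimination or Cramer's rule, determinant = -45) gives (7, 5, -6).

(7, 5, -6)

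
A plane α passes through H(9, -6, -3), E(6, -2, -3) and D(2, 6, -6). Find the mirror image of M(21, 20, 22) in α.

HE = (-3, 4, 0), HD = (-7, 12, -3); a normal to α is HE × HD = (-12, -9, -8).
Using H: α has equation -12x - 9y - 8z = -30.
λ = (n·M − d)/|n|² = (-608 − (-30))/289 = -2.
Reflection = M − 2λn = (21, 20, 22) − (-4)·(-12, -9, -8) = (-27, -16, -10).

(-27, -16, -10)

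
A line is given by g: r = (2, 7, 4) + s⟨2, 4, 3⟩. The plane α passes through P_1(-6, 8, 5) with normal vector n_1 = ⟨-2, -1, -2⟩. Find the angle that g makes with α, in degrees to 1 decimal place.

α: n_1·r = n_1·P_1 gives -2x - y - 2z = -6.
sin θ = |n·v| / (|n||v|) = |-14| / (√9 · √29) = 0.86658.
θ ≈ 60.1°.

60.1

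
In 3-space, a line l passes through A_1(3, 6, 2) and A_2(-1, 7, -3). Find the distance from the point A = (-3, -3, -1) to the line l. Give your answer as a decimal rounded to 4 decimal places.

10.2260

A direction vector for l is A_2 − A_1 = (-4, 1, -5).
Taking (3, 6, 2) on l with direction v = (-4, 1, -5): w = A − (3, 6, 2) = (-6, -9, -3), and w × v = (48, -18, -42).
Distance = |w × v| / |v| = √4392 / √42 ≈ 10.2260.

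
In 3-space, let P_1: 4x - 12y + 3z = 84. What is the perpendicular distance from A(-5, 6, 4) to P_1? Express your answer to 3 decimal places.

12.615

n·A − d = (4)·(-5) + (-12)·(6) + (3)·(4) − 84 = -164; |n| = √169.
Distance = |-164| / √169 = 164/√169 ≈ 12.615.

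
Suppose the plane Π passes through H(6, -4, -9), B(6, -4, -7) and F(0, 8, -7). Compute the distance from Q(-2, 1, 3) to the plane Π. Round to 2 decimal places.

4.92

HB = (0, 0, 2), HF = (-6, 12, 2); a normal to Π is HB × HF = (-24, -12, 0).
Using H: Π has equation -24x - 12y = -96.
n·Q − d = (-24)·(-2) + (-12)·(1) + (0)·(3) − (-96) = 132; |n| = √720.
Distance = |132| / √720 = 132/√720 ≈ 4.92.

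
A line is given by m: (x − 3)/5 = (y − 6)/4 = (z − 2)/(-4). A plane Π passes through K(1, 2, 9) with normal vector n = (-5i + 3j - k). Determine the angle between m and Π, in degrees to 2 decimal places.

m has direction (5, 4, -4) through (3, 6, 2).
Π: n·r = n·K gives -5x + 3y - z = -8.
sin θ = |n·v| / (|n||v|) = |-9| / (√35 · √57) = 0.20150.
θ ≈ 11.62°.

11.62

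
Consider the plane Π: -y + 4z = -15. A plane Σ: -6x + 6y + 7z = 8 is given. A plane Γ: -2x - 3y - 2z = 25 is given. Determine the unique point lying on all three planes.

(-7, -1, -4)

Solving the 3×3 linear system -y + 4z = -15, -6x + 6y + 7z = 8, -2x - 3y - 2z = 25 (e.g. by elimination or Cramer's rule, determinant = 146) gives (-7, -1, -4).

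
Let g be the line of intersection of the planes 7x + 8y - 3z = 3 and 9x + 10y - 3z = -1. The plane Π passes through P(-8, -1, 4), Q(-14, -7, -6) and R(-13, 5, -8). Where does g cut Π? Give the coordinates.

Direction of g: (7, 8, -3) × (9, 10, -3) = (6, -6, -2).
A point on g: solving the two plane equations with x = -16 gives (-16, 14, -1).
PQ = (-6, -6, -10), PR = (-5, 6, -12); a normal to Π is PQ × PR = (132, -22, -66).
Using P: Π has equation 132x - 22y - 66z = -1298.
Substitute r = (-16, 14, -1) + t(6, -6, -2) into the plane: -2354 + 1056t = -1298, so t = 1.
Intersection: (-16, 14, -1) + 1·(6, -6, -2) = (-10, 8, -3).

(-10, 8, -3)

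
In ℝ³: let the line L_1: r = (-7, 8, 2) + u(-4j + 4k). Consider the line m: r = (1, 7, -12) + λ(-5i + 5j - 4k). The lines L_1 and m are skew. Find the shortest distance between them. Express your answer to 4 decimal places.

9.3819

Common perpendicular direction n = (0, -4, 4) × (-5, 5, -4) = (-4, -20, -20).
With w = (1, 7, -12) − (-7, 8, 2) = (8, -1, -14), w · n = 268.
Distance = |w · n| / |n| = |268| / √816 ≈ 9.3819.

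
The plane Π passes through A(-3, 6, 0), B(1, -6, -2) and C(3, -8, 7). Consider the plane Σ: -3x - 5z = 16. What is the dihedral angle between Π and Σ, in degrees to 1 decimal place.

68.5

AB = (4, -12, -2), AC = (6, -14, 7); a normal to Π is AB × AC = (-112, -40, 16).
Using A: Π has equation -112x - 40y + 16z = 96.
cos θ = |n₁·n₂| / (|n₁||n₂|) = |256| / (√14400 · √34).
θ = arccos(0.36586) ≈ 68.5°.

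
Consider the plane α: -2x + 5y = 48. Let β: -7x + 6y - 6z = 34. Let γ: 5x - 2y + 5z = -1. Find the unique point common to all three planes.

(-4, 8, 7)

Solving the 3×3 linear system -2x + 5y = 48, -7x + 6y - 6z = 34, 5x - 2y + 5z = -1 (e.g. by elimination or Cramer's rule, determinant = -11) gives (-4, 8, 7).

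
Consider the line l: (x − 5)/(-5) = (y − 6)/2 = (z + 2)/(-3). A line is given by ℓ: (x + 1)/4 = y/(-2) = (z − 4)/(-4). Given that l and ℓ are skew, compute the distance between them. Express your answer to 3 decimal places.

8.232

l has direction (-5, 2, -3) through (5, 6, -2).
ℓ has direction (4, -2, -4) through (-1, 0, 4).
Common perpendicular direction n = (-5, 2, -3) × (4, -2, -4) = (-14, -32, 2).
With w = (-1, 0, 4) − (5, 6, -2) = (-6, -6, 6), w · n = 288.
Distance = |w · n| / |n| = |288| / √1224 ≈ 8.232.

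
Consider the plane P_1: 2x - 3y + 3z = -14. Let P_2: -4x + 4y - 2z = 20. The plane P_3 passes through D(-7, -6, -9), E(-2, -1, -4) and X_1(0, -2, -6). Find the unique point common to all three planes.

DE = (5, 5, 5), DX_1 = (7, 4, 3); a normal to P_3 is DE × DX_1 = (-5, 20, -15).
Using D: P_3 has equation -5x + 20y - 15z = 50.
Solving the 3×3 linear system 2x - 3y + 3z = -14, -4x + 4y - 2z = 20, -5x + 20y - 15z = 50 (e.g. by elimination or Cramer's rule, determinant = -70) gives (-4, 0, -2).

(-4, 0, -2)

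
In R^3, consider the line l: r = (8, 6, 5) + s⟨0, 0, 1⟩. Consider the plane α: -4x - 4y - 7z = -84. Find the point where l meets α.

(8, 6, 4)

Substitute r = (8, 6, 5) + t(0, 0, 1) into the plane: -91 + (-7)t = -84, so t = -1.
Intersection: (8, 6, 5) + (-1)·(0, 0, 1) = (8, 6, 4).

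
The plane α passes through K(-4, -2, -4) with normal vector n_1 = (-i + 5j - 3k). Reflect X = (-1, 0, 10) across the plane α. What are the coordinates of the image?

α: n_1·r = n_1·K gives -x + 5y - 3z = 6.
λ = (n·X − d)/|n|² = (-29 − 6)/35 = -1.
Reflection = X − 2λn = (-1, 0, 10) − (-2)·(-1, 5, -3) = (-3, 10, 4).

(-3, 10, 4)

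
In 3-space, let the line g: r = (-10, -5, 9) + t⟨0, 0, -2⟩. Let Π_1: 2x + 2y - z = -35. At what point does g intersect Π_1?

(-10, -5, 5)

Substitute r = (-10, -5, 9) + t(0, 0, -2) into the plane: -39 + 2t = -35, so t = 2.
Intersection: (-10, -5, 9) + 2·(0, 0, -2) = (-10, -5, 5).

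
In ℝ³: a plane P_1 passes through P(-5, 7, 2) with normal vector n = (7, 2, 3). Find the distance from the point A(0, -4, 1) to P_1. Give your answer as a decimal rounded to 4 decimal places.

1.2700

P_1: n·r = n·P gives 7x + 2y + 3z = -15.
n·A − d = (7)·(0) + (2)·(-4) + (3)·(1) − (-15) = 10; |n| = √62.
Distance = |10| / √62 = 10/√62 ≈ 1.2700.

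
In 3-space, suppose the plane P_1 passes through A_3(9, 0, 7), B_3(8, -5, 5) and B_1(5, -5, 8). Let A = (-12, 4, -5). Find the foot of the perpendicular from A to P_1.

A_3B_3 = (-1, -5, -2), A_3B_1 = (-4, -5, 1); a normal to P_1 is A_3B_3 × A_3B_1 = (-15, 9, -15).
Using A_3: P_1 has equation -15x + 9y - 15z = -240.
Foot = A − λn with λ = (n·A − d)/|n|² = (291 − (-240))/531 = 1.
Foot = (-12, 4, -5) − 1·(-15, 9, -15) = (3, -5, 10).

(3, -5, 10)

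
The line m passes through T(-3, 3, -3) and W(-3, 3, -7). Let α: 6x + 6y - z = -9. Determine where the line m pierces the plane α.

(-3, 3, 9)

A direction vector for m is W − T = (0, 0, -4).
Substitute r = (-3, 3, -3) + t(0, 0, -4) into the plane: 3 + 4t = -9, so t = -3.
Intersection: (-3, 3, -3) + (-3)·(0, 0, -4) = (-3, 3, 9).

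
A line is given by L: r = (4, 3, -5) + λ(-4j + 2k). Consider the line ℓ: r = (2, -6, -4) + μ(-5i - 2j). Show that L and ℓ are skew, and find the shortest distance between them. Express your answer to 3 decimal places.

2.729

Common perpendicular direction n = (0, -4, 2) × (-5, -2, 0) = (4, -10, -20).
With w = (2, -6, -4) − (4, 3, -5) = (-2, -9, 1), w · n = 62.
Since n ≠ 0 the lines are not parallel, and w · n = 62 ≠ 0 so they do not intersect; hence they are skew.
Distance = |w · n| / |n| = |62| / √516 ≈ 2.729.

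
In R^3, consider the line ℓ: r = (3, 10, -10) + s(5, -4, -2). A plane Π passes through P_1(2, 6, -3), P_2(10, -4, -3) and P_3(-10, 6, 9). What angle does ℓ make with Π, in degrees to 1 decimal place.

1.1

P_1P_2 = (8, -10, 0), P_1P_3 = (-12, 0, 12); a normal to Π is P_1P_2 × P_1P_3 = (-120, -96, -120).
Using P_1: Π has equation -120x - 96y - 120z = -456.
sin θ = |n·v| / (|n||v|) = |24| / (√38016 · √45) = 0.01835.
θ ≈ 1.1°.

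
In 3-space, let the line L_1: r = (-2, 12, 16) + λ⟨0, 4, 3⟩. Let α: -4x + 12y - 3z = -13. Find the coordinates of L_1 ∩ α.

Substitute r = (-2, 12, 16) + t(0, 4, 3) into the plane: 104 + 39t = -13, so t = -3.
Intersection: (-2, 12, 16) + (-3)·(0, 4, 3) = (-2, 0, 7).

(-2, 0, 7)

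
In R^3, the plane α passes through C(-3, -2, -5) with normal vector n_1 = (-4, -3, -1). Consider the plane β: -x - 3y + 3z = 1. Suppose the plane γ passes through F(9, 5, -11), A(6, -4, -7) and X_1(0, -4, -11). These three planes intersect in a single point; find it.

(2, -8, -7)

α: n_1·r = n_1·C gives -4x - 3y - z = 23.
FA = (-3, -9, 4), FX_1 = (-9, -9, 0); a normal to γ is FA × FX_1 = (36, -36, -54).
Using F: γ has equation 36x - 36y - 54z = 738.
Solving the 3×3 linear system -4x - 3y - z = 23, -x - 3y + 3z = 1, 36x - 36y - 54z = 738 (e.g. by elimination or Cramer's rule, determinant = -1386) gives (2, -8, -7).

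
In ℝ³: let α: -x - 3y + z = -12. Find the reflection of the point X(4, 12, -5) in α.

(-2, -6, 1)

λ = (n·X − d)/|n|² = (-45 − (-12))/11 = -3.
Reflection = X − 2λn = (4, 12, -5) − (-6)·(-1, -3, 1) = (-2, -6, 1).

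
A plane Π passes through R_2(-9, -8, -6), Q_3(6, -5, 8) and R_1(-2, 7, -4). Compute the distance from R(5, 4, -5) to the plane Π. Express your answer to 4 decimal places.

6.1942

R_2Q_3 = (15, 3, 14), R_2R_1 = (7, 15, 2); a normal to Π is R_2Q_3 × R_2R_1 = (-204, 68, 204).
Using R_2: Π has equation -204x + 68y + 204z = 68.
n·R − d = (-204)·(5) + (68)·(4) + (204)·(-5) − 68 = -1836; |n| = √87856.
Distance = |-1836| / √87856 = 1836/√87856 ≈ 6.1942.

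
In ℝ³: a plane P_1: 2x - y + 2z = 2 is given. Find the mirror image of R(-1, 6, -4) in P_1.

λ = (n·R − d)/|n|² = (-16 − 2)/9 = -2.
Reflection = R − 2λn = (-1, 6, -4) − (-4)·(2, -1, 2) = (7, 2, 4).

(7, 2, 4)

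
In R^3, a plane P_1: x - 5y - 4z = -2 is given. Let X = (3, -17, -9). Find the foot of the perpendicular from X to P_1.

(0, -2, 3)

Foot = X − λn with λ = (n·X − d)/|n|² = (124 − (-2))/42 = 3.
Foot = (3, -17, -9) − 3·(1, -5, -4) = (0, -2, 3).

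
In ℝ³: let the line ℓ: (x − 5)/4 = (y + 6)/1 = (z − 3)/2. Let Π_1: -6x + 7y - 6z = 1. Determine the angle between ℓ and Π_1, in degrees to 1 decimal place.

35.1

ℓ has direction (4, 1, 2) through (5, -6, 3).
sin θ = |n·v| / (|n||v|) = |-29| / (√121 · √21) = 0.57530.
θ ≈ 35.1°.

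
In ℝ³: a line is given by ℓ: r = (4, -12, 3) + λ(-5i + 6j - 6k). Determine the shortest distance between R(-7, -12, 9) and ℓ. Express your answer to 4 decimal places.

12.3806

Taking (4, -12, 3) on ℓ with direction v = (-5, 6, -6): w = R − (4, -12, 3) = (-11, 0, 6), and w × v = (-36, -96, -66).
Distance = |w × v| / |v| = √14868 / √97 ≈ 12.3806.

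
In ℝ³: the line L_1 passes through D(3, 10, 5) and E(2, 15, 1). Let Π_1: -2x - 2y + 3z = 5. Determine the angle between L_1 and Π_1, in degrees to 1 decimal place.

48.5

A direction vector for L_1 is E − D = (-1, 5, -4).
sin θ = |n·v| / (|n||v|) = |-20| / (√17 · √42) = 0.74848.
θ ≈ 48.5°.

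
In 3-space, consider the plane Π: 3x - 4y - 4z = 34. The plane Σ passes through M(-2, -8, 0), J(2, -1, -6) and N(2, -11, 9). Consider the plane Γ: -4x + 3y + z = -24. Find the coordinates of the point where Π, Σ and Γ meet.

MJ = (4, 7, -6), MN = (4, -3, 9); a normal to Σ is MJ × MN = (45, -60, -40).
Using M: Σ has equation 45x - 60y - 40z = 390.
Solving the 3×3 linear system 3x - 4y - 4z = 34, 45x - 60y - 40z = 390, -4x + 3y + z = -24 (e.g. by elimination or Cramer's rule, determinant = 140) gives (6, 2, -6).

(6, 2, -6)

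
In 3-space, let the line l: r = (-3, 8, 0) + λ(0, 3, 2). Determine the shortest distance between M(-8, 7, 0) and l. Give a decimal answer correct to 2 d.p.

5.03

Taking (-3, 8, 0) on l with direction v = (0, 3, 2): w = M − (-3, 8, 0) = (-5, -1, 0), and w × v = (-2, 10, -15).
Distance = |w × v| / |v| = √329 / √13 ≈ 5.03.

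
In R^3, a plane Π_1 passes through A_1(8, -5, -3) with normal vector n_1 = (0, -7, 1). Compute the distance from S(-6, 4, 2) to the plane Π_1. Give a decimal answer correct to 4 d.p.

Π_1: n_1·r = n_1·A_1 gives -7y + z = 32.
n·S − d = (0)·(-6) + (-7)·(4) + (1)·(2) − 32 = -58; |n| = √50.
Distance = |-58| / √50 = 58/√50 ≈ 8.2024.

8.2024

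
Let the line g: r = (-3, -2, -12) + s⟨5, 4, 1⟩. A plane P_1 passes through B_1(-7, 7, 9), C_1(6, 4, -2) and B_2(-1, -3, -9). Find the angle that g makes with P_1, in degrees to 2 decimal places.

B_1C_1 = (13, -3, -11), B_1B_2 = (6, -10, -18); a normal to P_1 is B_1C_1 × B_1B_2 = (-56, 168, -112).
Using B_1: P_1 has equation -56x + 168y - 112z = 560.
sin θ = |n·v| / (|n||v|) = |280| / (√43904 · √42) = 0.20620.
θ ≈ 11.90°.

11.90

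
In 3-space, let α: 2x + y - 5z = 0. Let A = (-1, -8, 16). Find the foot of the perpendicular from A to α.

(5, -5, 1)

Foot = A − λn with λ = (n·A − d)/|n|² = (-90 − 0)/30 = -3.
Foot = (-1, -8, 16) − (-3)·(2, 1, -5) = (5, -5, 1).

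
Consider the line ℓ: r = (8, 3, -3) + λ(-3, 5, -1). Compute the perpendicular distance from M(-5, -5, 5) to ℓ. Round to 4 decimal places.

Taking (8, 3, -3) on ℓ with direction v = (-3, 5, -1): w = M − (8, 3, -3) = (-13, -8, 8), and w × v = (-32, -37, -89).
Distance = |w × v| / |v| = √10314 / √35 ≈ 17.1664.

17.1664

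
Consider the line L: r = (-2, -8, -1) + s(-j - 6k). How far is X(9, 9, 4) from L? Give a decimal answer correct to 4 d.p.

Taking (-2, -8, -1) on L with direction v = (0, -1, -6): w = X − (-2, -8, -1) = (11, 17, 5), and w × v = (-97, 66, -11).
Distance = |w × v| / |v| = √13886 / √37 ≈ 19.3726.

19.3726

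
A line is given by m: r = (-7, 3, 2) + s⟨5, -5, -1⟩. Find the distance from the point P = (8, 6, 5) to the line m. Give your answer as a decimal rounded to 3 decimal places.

13.390

Taking (-7, 3, 2) on m with direction v = (5, -5, -1): w = P − (-7, 3, 2) = (15, 3, 3), and w × v = (12, 30, -90).
Distance = |w × v| / |v| = √9144 / √51 ≈ 13.390.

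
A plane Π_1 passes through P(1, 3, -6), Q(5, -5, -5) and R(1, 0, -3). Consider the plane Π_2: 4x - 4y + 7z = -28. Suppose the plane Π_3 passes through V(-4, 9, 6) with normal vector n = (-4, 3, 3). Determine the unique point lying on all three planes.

(-7, 7, 4)

PQ = (4, -8, 1), PR = (0, -3, 3); a normal to Π_1 is PQ × PR = (-21, -12, -12).
Using P: Π_1 has equation -21x - 12y - 12z = 15.
Π_3: n·r = n·V gives -4x + 3y + 3z = 61.
Solving the 3×3 linear system -21x - 12y - 12z = 15, 4x - 4y + 7z = -28, -4x + 3y + 3z = 61 (e.g. by elimination or Cramer's rule, determinant = 1221) gives (-7, 7, 4).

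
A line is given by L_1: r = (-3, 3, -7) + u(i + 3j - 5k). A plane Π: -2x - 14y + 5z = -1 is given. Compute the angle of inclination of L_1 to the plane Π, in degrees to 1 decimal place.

51.0

sin θ = |n·v| / (|n||v|) = |-69| / (√225 · √35) = 0.77754.
θ ≈ 51.0°.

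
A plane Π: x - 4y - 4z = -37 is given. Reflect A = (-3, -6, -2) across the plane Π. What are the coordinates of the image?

λ = (n·A − d)/|n|² = (29 − (-37))/33 = 2.
Reflection = A − 2λn = (-3, -6, -2) − 4·(1, -4, -4) = (-7, 10, 14).

(-7, 10, 14)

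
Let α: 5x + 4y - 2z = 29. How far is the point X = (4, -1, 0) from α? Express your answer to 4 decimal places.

n·X − d = (5)·(4) + (4)·(-1) + (-2)·(0) − 29 = -13; |n| = √45.
Distance = |-13| / √45 = 13/√45 ≈ 1.9379.

1.9379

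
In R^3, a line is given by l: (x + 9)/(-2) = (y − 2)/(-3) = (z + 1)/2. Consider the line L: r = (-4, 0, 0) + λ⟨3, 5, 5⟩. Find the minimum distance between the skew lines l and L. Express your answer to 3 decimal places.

l has direction (-2, -3, 2) through (-9, 2, -1).
Common perpendicular direction n = (-2, -3, 2) × (3, 5, 5) = (-25, 16, -1).
With w = (-4, 0, 0) − (-9, 2, -1) = (5, -2, 1), w · n = -158.
Distance = |w · n| / |n| = |-158| / √882 ≈ 5.320.

5.320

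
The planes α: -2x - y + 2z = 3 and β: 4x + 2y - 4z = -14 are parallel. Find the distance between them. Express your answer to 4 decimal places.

1.3333

Rescale β by 1/(-2): -2x - y + 2z = 7. Then distance = |3 − 7| / √9 ≈ 1.3333.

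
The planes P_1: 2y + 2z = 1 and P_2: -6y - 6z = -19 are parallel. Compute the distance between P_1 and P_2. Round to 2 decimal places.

Rescale P_2 by 1/(-3): 2y + 2z = 19/3. Then distance = |1 − (19/3)| / √8 ≈ 1.89.

1.89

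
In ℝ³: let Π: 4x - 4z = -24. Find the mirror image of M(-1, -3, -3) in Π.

(-9, -3, 5)

λ = (n·M − d)/|n|² = (8 − (-24))/32 = 1.
Reflection = M − 2λn = (-1, -3, -3) − 2·(4, 0, -4) = (-9, -3, 5).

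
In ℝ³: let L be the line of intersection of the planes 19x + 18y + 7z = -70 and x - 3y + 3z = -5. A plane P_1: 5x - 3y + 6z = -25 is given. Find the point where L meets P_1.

(-8, 3, 4)

Direction of L: (19, 18, 7) × (1, -3, 3) = (75, -50, -75).
A point on L: solving the two plane equations with x = -5 gives (-5, 1, 1).
Substitute r = (-5, 1, 1) + t(75, -50, -75) into the plane: -22 + 75t = -25, so t = -1/25.
Intersection: (-5, 1, 1) + (-1/25)·(75, -50, -75) = (-8, 3, 4).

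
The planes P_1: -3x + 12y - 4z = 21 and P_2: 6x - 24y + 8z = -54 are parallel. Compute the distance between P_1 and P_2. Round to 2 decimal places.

Rescale P_2 by 1/(-2): -3x + 12y - 4z = 27. Then distance = |21 − 27| / √169 ≈ 0.46.

0.46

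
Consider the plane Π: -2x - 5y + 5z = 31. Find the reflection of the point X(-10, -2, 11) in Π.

λ = (n·X − d)/|n|² = (85 − 31)/54 = 1.
Reflection = X − 2λn = (-10, -2, 11) − 2·(-2, -5, 5) = (-6, 8, 1).

(-6, 8, 1)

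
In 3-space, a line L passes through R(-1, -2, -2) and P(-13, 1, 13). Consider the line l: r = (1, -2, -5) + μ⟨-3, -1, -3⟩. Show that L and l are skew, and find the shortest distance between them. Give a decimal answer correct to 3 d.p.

A direction vector for L is P − R = (-12, 3, 15).
Common perpendicular direction n = (-12, 3, 15) × (-3, -1, -3) = (6, -81, 21).
With w = (1, -2, -5) − (-1, -2, -2) = (2, 0, -3), w · n = -51.
Since n ≠ 0 the lines are not parallel, and w · n = -51 ≠ 0 so they do not intersect; hence they are skew.
Distance = |w · n| / |n| = |-51| / √7038 ≈ 0.608.

0.608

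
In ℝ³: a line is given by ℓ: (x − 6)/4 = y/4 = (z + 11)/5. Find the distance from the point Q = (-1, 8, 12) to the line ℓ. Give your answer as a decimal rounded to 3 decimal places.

19.838

ℓ has direction (4, 4, 5) through (6, 0, -11).
Taking (6, 0, -11) on ℓ with direction v = (4, 4, 5): w = Q − (6, 0, -11) = (-7, 8, 23), and w × v = (-52, 127, -60).
Distance = |w × v| / |v| = √22433 / √57 ≈ 19.838.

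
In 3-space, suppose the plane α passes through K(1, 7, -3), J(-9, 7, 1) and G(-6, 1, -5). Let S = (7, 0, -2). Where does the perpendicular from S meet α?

KJ = (-10, 0, 4), KG = (-7, -6, -2); a normal to α is KJ × KG = (24, -48, 60).
Using K: α has equation 24x - 48y + 60z = -492.
Foot = S − λn with λ = (n·S − d)/|n|² = (48 − (-492))/6480 = 1/12.
Foot = (7, 0, -2) − (1/12)·(24, -48, 60) = (5, 4, -7).

(5, 4, -7)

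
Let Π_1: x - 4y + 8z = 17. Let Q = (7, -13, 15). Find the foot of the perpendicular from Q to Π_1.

Foot = Q − λn with λ = (n·Q − d)/|n|² = (179 − 17)/81 = 2.
Foot = (7, -13, 15) − 2·(1, -4, 8) = (5, -5, -1).

(5, -5, -1)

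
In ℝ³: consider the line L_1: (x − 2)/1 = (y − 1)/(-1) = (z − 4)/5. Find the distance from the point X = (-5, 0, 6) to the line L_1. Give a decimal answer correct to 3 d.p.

L_1 has direction (1, -1, 5) through (2, 1, 4).
Taking (2, 1, 4) on L_1 with direction v = (1, -1, 5): w = X − (2, 1, 4) = (-7, -1, 2), and w × v = (-3, 37, 8).
Distance = |w × v| / |v| = √1442 / √27 ≈ 7.308.

7.308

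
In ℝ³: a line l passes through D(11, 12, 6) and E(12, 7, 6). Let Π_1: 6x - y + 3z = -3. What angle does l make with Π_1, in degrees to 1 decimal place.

18.5

A direction vector for l is E − D = (1, -5, 0).
sin θ = |n·v| / (|n||v|) = |11| / (√46 · √26) = 0.31807.
θ ≈ 18.5°.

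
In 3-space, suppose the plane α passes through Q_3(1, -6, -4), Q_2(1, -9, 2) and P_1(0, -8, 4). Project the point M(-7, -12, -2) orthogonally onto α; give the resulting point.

Q_3Q_2 = (0, -3, 6), Q_3P_1 = (-1, -2, 8); a normal to α is Q_3Q_2 × Q_3P_1 = (-12, -6, -3).
Using Q_3: α has equation -12x - 6y - 3z = 36.
Foot = M − λn with λ = (n·M − d)/|n|² = (162 − 36)/189 = 2/3.
Foot = (-7, -12, -2) − (2/3)·(-12, -6, -3) = (1, -8, 0).

(1, -8, 0)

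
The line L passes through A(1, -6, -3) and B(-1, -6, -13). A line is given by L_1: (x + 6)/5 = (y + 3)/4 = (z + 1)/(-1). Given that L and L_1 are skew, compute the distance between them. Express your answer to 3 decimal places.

6.839

A direction vector for L is B − A = (-2, 0, -10).
L_1 has direction (5, 4, -1) through (-6, -3, -1).
Common perpendicular direction n = (-2, 0, -10) × (5, 4, -1) = (40, -52, -8).
With w = (-6, -3, -1) − (1, -6, -3) = (-7, 3, 2), w · n = -452.
Distance = |w · n| / |n| = |-452| / √4368 ≈ 6.839.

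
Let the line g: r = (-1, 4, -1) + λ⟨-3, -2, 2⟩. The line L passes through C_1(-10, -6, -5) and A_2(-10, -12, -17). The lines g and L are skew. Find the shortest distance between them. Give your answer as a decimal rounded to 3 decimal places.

A direction vector for L is A_2 − C_1 = (0, -6, -12).
Common perpendicular direction n = (-3, -2, 2) × (0, -6, -12) = (36, -36, 18).
With w = (-10, -6, -5) − (-1, 4, -1) = (-9, -10, -4), w · n = -36.
Distance = |w · n| / |n| = |-36| / √2916 ≈ 0.667.

0.667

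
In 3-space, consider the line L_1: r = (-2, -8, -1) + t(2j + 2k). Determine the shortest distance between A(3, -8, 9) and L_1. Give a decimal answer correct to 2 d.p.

Taking (-2, -8, -1) on L_1 with direction v = (0, 2, 2): w = A − (-2, -8, -1) = (5, 0, 10), and w × v = (-20, -10, 10).
Distance = |w × v| / |v| = √600 / √8 ≈ 8.66.

8.66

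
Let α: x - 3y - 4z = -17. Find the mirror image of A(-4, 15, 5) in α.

λ = (n·A − d)/|n|² = (-69 − (-17))/26 = -2.
Reflection = A − 2λn = (-4, 15, 5) − (-4)·(1, -3, -4) = (0, 3, -11).

(0, 3, -11)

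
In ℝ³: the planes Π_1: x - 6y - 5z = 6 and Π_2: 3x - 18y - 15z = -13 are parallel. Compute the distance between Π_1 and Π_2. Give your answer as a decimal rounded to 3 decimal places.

1.312

Rescale Π_2 by 1/3: x - 6y - 5z = -13/3. Then distance = |6 − (-13/3)| / √62 ≈ 1.312.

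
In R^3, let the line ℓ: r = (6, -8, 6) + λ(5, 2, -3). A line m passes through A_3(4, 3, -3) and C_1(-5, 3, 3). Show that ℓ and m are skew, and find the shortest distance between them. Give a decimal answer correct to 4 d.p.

A direction vector for m is C_1 − A_3 = (-9, 0, 6).
Common perpendicular direction n = (5, 2, -3) × (-9, 0, 6) = (12, -3, 18).
With w = (4, 3, -3) − (6, -8, 6) = (-2, 11, -9), w · n = -219.
Since n ≠ 0 the lines are not parallel, and w · n = -219 ≠ 0 so they do not intersect; hence they are skew.
Distance = |w · n| / |n| = |-219| / √477 ≈ 10.0273.

10.0273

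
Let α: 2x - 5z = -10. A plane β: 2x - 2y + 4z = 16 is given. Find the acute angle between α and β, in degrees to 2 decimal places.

cos θ = |n₁·n₂| / (|n₁||n₂|) = |-16| / (√29 · √24).
θ = arccos(0.60648) ≈ 52.66°.

52.66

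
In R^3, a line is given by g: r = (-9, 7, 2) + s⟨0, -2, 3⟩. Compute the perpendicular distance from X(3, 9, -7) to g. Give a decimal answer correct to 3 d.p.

12.453

Taking (-9, 7, 2) on g with direction v = (0, -2, 3): w = X − (-9, 7, 2) = (12, 2, -9), and w × v = (-12, -36, -24).
Distance = |w × v| / |v| = √2016 / √13 ≈ 12.453.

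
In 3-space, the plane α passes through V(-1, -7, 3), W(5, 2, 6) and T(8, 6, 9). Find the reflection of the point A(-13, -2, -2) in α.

(7, -14, -6)

VW = (6, 9, 3), VT = (9, 13, 6); a normal to α is VW × VT = (15, -9, -3).
Using V: α has equation 15x - 9y - 3z = 39.
λ = (n·A − d)/|n|² = (-171 − 39)/315 = -2/3.
Reflection = A − 2λn = (-13, -2, -2) − (-4/3)·(15, -9, -3) = (7, -14, -6).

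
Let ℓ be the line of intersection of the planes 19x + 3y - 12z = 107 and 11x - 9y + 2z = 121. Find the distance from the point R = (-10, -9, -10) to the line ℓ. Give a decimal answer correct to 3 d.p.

Direction of ℓ: (19, 3, -12) × (11, -9, 2) = (-102, -170, -204).
A point on ℓ: solving the two plane equations with x = 5 gives (5, -8, -3).
Taking (5, -8, -3) on ℓ with direction v = (-102, -170, -204): w = R − (5, -8, -3) = (-15, -1, -7), and w × v = (-986, -2346, 2448).
Distance = |w × v| / |v| = √12468616 / √80920 ≈ 12.413.

12.413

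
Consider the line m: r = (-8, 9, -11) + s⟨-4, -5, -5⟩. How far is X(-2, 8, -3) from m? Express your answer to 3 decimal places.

Taking (-8, 9, -11) on m with direction v = (-4, -5, -5): w = X − (-8, 9, -11) = (6, -1, 8), and w × v = (45, -2, -34).
Distance = |w × v| / |v| = √3185 / √66 ≈ 6.947.

6.947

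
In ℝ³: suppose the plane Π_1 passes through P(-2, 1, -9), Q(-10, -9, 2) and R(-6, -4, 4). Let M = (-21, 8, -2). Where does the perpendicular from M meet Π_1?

PQ = (-8, -10, 11), PR = (-4, -5, 13); a normal to Π_1 is PQ × PR = (-75, 60, 0).
Using P: Π_1 has equation -75x + 60y = 210.
Foot = M − λn with λ = (n·M − d)/|n|² = (2055 − 210)/9225 = 1/5.
Foot = (-21, 8, -2) − (1/5)·(-75, 60, 0) = (-6, -4, -2).

(-6, -4, -2)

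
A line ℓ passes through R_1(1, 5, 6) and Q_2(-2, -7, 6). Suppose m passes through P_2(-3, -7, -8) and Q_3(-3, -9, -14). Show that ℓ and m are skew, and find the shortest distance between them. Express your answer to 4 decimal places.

2.0951

A direction vector for ℓ is Q_2 − R_1 = (-3, -12, 0).
A direction vector for m is Q_3 − P_2 = (0, -2, -6).
Common perpendicular direction n = (-3, -12, 0) × (0, -2, -6) = (72, -18, 6).
With w = (-3, -7, -8) − (1, 5, 6) = (-4, -12, -14), w · n = -156.
Since n ≠ 0 the lines are not parallel, and w · n = -156 ≠ 0 so they do not intersect; hence they are skew.
Distance = |w · n| / |n| = |-156| / √5544 ≈ 2.0951.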